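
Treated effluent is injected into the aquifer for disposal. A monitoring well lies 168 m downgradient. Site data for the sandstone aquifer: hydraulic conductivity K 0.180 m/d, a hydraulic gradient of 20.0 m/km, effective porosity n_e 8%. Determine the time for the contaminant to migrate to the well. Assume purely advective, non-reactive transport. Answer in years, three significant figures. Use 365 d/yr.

10.2 years

Darcy flux q = K·i = 0.180 × 0.020 = 0.003600 m/d
Seepage velocity v = q / n = 0.003600 / 0.08 = 0.04500 m/d
t = L / v = 168 / 0.04500 = 3733 d
   = 3733 / 365 = 10.2 yr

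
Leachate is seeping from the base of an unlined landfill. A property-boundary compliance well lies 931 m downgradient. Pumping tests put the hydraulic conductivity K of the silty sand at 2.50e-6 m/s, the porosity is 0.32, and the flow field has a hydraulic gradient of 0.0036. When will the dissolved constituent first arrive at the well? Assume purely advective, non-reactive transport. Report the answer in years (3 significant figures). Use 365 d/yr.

K = 2.50e-6 m/s × 86400 s/d = 0.2160 m/d
Darcy flux q = K·i = 0.2160 × 0.0036 = 7.776e-4 m/d
Seepage velocity v = q / n = 7.776e-4 / 0.32 = 0.002430 m/d
t = L / v = 931 / 0.002430 = 383100 d
   = 383100 / 365 = 1050 yr

1050 years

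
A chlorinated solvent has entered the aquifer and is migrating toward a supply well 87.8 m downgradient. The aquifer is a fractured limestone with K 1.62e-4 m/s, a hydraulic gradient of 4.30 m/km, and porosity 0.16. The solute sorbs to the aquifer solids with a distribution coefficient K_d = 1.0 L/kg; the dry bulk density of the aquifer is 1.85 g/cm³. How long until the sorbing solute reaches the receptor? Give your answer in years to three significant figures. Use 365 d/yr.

8.03 years

K = 1.62e-4 m/s × 86400 s/d = 14.00 m/d
q = Ki = 14.00 × 0.0043 = 0.06019 m/d
Seepage velocity v = q / n = 0.06019 / 0.16 = 0.3762 m/d
Retardation R = 1 + ρ_b·K_d/n = 1 + 1.85×1.0/0.16 = 12.56
Contaminant velocity v_c = v/R = 0.3762/12.56 = 0.02994 m/d
t = L/v_c = 87.8/0.02994 = 2932 d
   = 2932/365 = 8.03 yr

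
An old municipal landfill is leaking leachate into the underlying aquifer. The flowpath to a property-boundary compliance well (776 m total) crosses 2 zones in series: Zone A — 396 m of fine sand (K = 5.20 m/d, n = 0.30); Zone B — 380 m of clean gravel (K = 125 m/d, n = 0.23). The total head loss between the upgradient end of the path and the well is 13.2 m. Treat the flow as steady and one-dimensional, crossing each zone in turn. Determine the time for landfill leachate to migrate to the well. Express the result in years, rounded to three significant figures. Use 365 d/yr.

Steady 1-D flow in series ⇒ the Darcy flux q is identical in every zone and the zone head losses add (resistances L/K in series).
Σ(L/K) = 396/5.20 + 380/125 = 76.15 + 3.040 = 79.19 d
q = ΔH / Σ(L/K) = 13.2 / 79.19 = 0.1667 m/d (same in every zone)
Zone A: v = q/n = 0.1667/0.30 = 0.5556 m/d → t_A = 396/0.5556 = 712.7 d
Zone B: v = q/n = 0.1667/0.23 = 0.7247 m/d → t_B = 380/0.7247 = 524.4 d
Total t = 712.7 + 524.4 = 1237 d
   = 1237 / 365 = 3.39 yr

3.39 years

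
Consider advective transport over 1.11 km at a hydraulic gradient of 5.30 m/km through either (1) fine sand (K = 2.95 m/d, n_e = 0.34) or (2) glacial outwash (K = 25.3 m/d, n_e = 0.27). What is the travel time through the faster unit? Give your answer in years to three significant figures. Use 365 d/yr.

6.12 years

Unit 1 (fine sand): v = 2.95×0.0053/0.34 = 0.04599 m/d, t = 1110/0.04599 = 24140 d
Unit 2 (glacial outwash): v = 25.3×0.0053/0.27 = 0.4966 m/d, t = 1110/0.4966 = 2235 d
Faster: 2235 d / 365 = 6.12 yr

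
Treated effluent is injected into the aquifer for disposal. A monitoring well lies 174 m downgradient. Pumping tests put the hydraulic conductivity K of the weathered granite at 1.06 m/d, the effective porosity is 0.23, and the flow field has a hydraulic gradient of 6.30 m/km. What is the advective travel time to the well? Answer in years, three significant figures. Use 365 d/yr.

Specific discharge q = 1.06 × 0.0063 = 0.006678 m/d
v_s = q/n_e = 0.006678/0.23 = 0.02903 m/d
t = L / v = 174 / 0.02903 = 5993 d
   = 5993 / 365 = 16.4 yr

16.4 years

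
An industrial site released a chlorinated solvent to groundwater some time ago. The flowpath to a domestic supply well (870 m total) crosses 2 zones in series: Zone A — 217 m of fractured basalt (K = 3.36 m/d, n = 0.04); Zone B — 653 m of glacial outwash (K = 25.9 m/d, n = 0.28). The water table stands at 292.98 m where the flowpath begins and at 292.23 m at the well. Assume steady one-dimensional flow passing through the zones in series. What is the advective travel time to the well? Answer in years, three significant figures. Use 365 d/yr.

62.8 years

Total head drop ΔH = 292.98 − 292.23 = 0.75 m
Steady 1-D flow in series ⇒ the Darcy flux q is identical in every zone and the zone head losses add (resistances L/K in series).
Σ(L/K) = 217/3.36 + 653/25.9 = 64.58 + 25.21 = 89.80 d
q = ΔH / Σ(L/K) = 0.75 / 89.80 = 0.008352 m/d (same in every zone)
Zone A: v = q/n = 0.008352/0.04 = 0.2088 m/d → t_A = 217/0.2088 = 1039 d
Zone B: v = q/n = 0.008352/0.28 = 0.02983 m/d → t_B = 653/0.02983 = 21890 d
Total t = 1039 + 21890 = 22930 d
   = 22930 / 365 = 62.8 yr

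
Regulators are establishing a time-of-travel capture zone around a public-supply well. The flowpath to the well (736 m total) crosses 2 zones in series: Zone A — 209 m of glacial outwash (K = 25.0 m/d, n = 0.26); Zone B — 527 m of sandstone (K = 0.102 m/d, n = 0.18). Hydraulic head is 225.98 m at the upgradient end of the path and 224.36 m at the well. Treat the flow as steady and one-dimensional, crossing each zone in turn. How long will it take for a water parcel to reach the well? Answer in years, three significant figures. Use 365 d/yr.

Total head drop ΔH = 225.98 − 224.36 = 1.62 m
Continuity: the same q passes through each zone, so ΔH = q·Σ(L_j/K_j) — the zones act as resistances in series.
Σ(L/K) = 209/25.0 + 527/0.102 = 8.360 + 5167 = 5175 d
q = ΔH / Σ(L/K) = 1.62 / 5175 = 3.130e-4 m/d (same in every zone)
Zone A: v = q/n = 3.130e-4/0.26 = 0.001204 m/d → t_A = 209/0.001204 = 173600 d
Zone B: v = q/n = 3.130e-4/0.18 = 0.001739 m/d → t_B = 527/0.001739 = 303000 d
Total t = 173600 + 303000 = 476600 d
   = 476600 / 365 = 1310 yr

1310 years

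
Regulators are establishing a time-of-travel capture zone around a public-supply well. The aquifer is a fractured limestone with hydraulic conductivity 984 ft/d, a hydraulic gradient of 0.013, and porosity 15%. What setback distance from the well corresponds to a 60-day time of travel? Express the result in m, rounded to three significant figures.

K = 984 ft/d × 0.3048 = 299.9 m/d
Specific discharge q = 299.9 × 0.013 = 3.899 m/d
v_s = q/n_e = 3.899/0.15 = 25.99 m/d
L = v × T = 25.99 × 60 = 1560 m

1560 m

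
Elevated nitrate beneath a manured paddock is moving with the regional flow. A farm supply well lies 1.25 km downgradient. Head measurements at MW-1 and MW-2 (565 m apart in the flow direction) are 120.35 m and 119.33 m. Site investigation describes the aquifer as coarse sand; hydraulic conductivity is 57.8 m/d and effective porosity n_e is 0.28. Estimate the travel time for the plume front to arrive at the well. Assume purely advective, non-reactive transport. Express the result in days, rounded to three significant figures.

Hydraulic gradient i = (120.35 − 119.33) / 565 = 1.02 / 565 = 0.001805
Darcy flux q = K·i = 57.8 × 0.001805 = 0.1043 m/d
Average linear velocity = 0.1043 / 0.28 = 0.3727 m/d
L = 1.25 km = 1250 m
t = L / v = 1250 / 0.3727 = 3354 d

3350 days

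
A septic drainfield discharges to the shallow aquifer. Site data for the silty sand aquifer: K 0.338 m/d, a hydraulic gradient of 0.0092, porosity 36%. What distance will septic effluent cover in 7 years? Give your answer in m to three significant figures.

22.1 m

q = Ki = 0.338 × 0.0092 = 0.003110 m/d
Seepage velocity v = q / n = 0.003110 / 0.36 = 0.008638 m/d
T = 7 yr × 365 = 2555 d
L = v × T = 0.008638 × 2555 = 22.07 m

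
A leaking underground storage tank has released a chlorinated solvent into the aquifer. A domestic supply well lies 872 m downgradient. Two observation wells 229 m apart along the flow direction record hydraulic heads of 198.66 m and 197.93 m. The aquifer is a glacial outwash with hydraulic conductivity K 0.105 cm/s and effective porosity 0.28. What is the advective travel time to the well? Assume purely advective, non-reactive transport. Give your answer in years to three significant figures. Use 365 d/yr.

2.31 years

Hydraulic gradient i = (198.66 − 197.93) / 229 = 0.73 / 229 = 0.003188
K = 0.105 cm/s × 864 = 90.72 m/d
Darcy flux q = K·i = 90.72 × 0.003188 = 0.2892 m/d
v = Ki/n = 90.72·0.003188/0.28 = 1.033 m/d
t = L / v = 872 / 1.033 = 844.3 d
   = 844.3 / 365 = 2.31 yr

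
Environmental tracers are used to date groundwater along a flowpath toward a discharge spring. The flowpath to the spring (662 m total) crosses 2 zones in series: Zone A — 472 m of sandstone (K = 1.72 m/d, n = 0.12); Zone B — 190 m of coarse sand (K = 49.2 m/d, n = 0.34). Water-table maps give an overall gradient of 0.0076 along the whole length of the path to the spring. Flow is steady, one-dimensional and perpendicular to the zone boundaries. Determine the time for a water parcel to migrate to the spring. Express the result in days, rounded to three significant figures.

Steady 1-D flow in series ⇒ the Darcy flux q is identical in every zone and the zone head losses add (resistances L/K in series).
Σ(L/K) = 472/1.72 + 190/49.2 = 274.4 + 3.862 = 278.3 d
K_eq = L_total / Σ(L/K) = 662 / 278.3 = 2.379 m/d
q = K_eq · i = 2.379 × 0.0076 = 0.01808 m/d (same in every zone)
Zone A: v = q/n = 0.01808/0.12 = 0.1507 m/d → t_A = 472/0.1507 = 3133 d
Zone B: v = q/n = 0.01808/0.34 = 0.05318 m/d → t_B = 190/0.05318 = 3573 d
Total t = 3133 + 3573 = 6706 d

6710 days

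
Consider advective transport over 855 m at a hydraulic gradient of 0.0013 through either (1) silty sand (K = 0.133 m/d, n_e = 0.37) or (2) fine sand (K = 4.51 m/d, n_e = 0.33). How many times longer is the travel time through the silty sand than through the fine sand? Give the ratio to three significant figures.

Unit 1 (silty sand): v = 0.133×0.0013/0.37 = 4.673e-4 m/d, t = 855/4.673e-4 = 1.830e6 d
Unit 2 (fine sand): v = 4.51×0.0013/0.33 = 0.01777 m/d, t = 855/0.01777 = 48120 d
t(silty sand) / t(fine sand) = 1.830e6/48120 = 38.0

38.0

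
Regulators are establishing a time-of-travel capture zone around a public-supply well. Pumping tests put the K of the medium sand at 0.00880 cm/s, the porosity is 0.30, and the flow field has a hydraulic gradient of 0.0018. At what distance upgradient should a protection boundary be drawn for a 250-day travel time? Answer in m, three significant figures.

11.4 m

K = 0.00880 cm/s × 864 = 7.603 m/d
Darcy flux q = K·i = 7.603 × 0.0018 = 0.01369 m/d
Average linear velocity = 0.01369 / 0.30 = 0.04562 m/d
L = v × T = 0.04562 × 250 = 11.40 m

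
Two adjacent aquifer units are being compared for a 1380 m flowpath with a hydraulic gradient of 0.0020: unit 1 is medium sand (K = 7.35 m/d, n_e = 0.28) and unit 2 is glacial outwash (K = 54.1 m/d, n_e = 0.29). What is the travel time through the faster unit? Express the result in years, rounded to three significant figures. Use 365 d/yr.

Unit 1 (medium sand): v = 7.35×0.0020/0.28 = 0.05250 m/d, t = 1380/0.05250 = 26290 d
Unit 2 (glacial outwash): v = 54.1×0.0020/0.29 = 0.3731 m/d, t = 1380/0.3731 = 3699 d
Faster: 3699 d / 365 = 10.1 yr

10.1 years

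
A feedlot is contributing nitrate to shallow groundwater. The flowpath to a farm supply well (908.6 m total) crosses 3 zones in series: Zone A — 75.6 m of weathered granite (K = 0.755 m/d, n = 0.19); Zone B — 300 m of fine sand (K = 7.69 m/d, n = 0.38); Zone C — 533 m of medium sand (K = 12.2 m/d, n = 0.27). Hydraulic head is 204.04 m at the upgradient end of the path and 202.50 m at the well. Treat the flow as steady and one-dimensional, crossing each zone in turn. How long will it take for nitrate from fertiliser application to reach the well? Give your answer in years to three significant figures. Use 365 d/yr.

Total head drop ΔH = 204.04 − 202.50 = 1.54 m
Steady 1-D flow in series ⇒ the Darcy flux q is identical in every zone and the zone head losses add (resistances L/K in series).
Σ(L/K) = 75.6/0.755 + 300/7.69 + 533/12.2 = 100.1 + 39.01 + 43.69 = 182.8 d
q = ΔH / Σ(L/K) = 1.54 / 182.8 = 0.008423 m/d (same in every zone)
Zone A: v = q/n = 0.008423/0.19 = 0.04433 m/d → t_A = 75.6/0.04433 = 1705 d
Zone B: v = q/n = 0.008423/0.38 = 0.02217 m/d → t_B = 300/0.02217 = 13530 d
Zone C: v = q/n = 0.008423/0.27 = 0.03120 m/d → t_C = 533/0.03120 = 17090 d
Total t = 1705 + 13530 + 17090 = 32330 d
   = 32330 / 365 = 88.6 yr

88.6 years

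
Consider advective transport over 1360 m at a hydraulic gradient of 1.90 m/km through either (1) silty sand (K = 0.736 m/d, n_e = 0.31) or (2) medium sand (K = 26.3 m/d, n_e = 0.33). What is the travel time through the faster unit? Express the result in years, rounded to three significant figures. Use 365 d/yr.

24.6 years

Unit 1 (silty sand): v = 0.736×0.0019/0.31 = 0.004511 m/d, t = 1360/0.004511 = 301500 d
Unit 2 (medium sand): v = 26.3×0.0019/0.33 = 0.1514 m/d, t = 1360/0.1514 = 8981 d
Faster: 8981 d / 365 = 24.6 yr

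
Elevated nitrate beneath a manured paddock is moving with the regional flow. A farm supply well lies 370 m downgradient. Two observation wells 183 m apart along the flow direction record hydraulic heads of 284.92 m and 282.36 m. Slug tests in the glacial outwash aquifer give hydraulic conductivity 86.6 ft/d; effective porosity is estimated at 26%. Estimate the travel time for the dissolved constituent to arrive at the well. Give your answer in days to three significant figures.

Hydraulic gradient i = (284.92 − 282.36) / 183 = 2.56 / 183 = 0.01399
K = 86.6 ft/d × 0.3048 = 26.40 m/d
Specific discharge q = 26.40 × 0.01399 = 0.3693 m/d
v = Ki/n = 26.40·0.01399/0.26 = 1.420 m/d
t = L / v = 370 / 1.420 = 260.5 d

261 days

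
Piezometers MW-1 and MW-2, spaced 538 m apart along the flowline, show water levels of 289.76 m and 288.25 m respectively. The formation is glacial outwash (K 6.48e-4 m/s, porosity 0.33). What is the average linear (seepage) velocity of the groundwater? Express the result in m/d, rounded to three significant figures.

0.476 m/d

Hydraulic gradient i = (289.76 − 288.25) / 538 = 1.51 / 538 = 0.002807
K = 6.48e-4 m/s × 86400 s/d = 55.99 m/d
Specific discharge q = 55.99 × 0.002807 = 0.1571 m/d
Average linear velocity = 0.1571 / 0.33 = 0.4762 m/d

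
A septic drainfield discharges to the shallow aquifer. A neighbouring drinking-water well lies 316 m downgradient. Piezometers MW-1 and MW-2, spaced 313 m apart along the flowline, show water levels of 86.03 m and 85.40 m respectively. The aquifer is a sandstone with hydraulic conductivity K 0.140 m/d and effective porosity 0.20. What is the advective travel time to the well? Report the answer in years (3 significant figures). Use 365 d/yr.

614 years

Hydraulic gradient i = (86.03 − 85.40) / 313 = 0.63 / 313 = 0.002013
Specific discharge q = 0.140 × 0.002013 = 2.818e-4 m/d
Average linear velocity = 2.818e-4 / 0.20 = 0.001409 m/d
t = L / v = 316 / 0.001409 = 224300 d
   = 224300 / 365 = 614 yr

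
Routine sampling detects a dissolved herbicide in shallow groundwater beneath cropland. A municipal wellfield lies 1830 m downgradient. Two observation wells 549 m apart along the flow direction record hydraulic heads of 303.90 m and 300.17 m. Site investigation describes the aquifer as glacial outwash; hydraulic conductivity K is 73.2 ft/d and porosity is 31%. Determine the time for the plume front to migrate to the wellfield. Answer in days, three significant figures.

Hydraulic gradient i = (303.90 − 300.17) / 549 = 3.73 / 549 = 0.006794
K = 73.2 ft/d × 0.3048 = 22.31 m/d
Darcy flux q = K·i = 22.31 × 0.006794 = 0.1516 m/d
Seepage velocity v = q / n = 0.1516 / 0.31 = 0.4890 m/d
t = L / v = 1830 / 0.4890 = 3742 d

3740 days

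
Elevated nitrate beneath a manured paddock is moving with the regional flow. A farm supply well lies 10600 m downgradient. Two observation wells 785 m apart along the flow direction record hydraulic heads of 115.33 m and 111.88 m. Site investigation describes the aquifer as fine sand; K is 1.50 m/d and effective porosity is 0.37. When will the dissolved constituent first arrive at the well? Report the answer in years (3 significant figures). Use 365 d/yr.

Hydraulic gradient i = (115.33 − 111.88) / 785 = 3.45 / 785 = 0.004395
q = Ki = 1.50 × 0.004395 = 0.006592 m/d
v = Ki/n = 1.50·0.004395/0.37 = 0.01782 m/d
t = L / v = 10600 / 0.01782 = 594900 d
   = 594900 / 365 = 1630 yr

1630 years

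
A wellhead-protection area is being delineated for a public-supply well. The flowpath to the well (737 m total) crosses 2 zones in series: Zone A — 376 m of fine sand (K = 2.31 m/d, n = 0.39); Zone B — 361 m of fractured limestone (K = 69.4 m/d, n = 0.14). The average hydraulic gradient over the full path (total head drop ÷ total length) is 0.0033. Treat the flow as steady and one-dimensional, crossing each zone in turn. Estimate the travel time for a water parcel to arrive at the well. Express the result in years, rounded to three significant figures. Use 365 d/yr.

Steady 1-D flow in series ⇒ the Darcy flux q is identical in every zone and the zone head losses add (resistances L/K in series).
Σ(L/K) = 376/2.31 + 361/69.4 = 162.8 + 5.202 = 168.0 d
K_eq = L_total / Σ(L/K) = 737 / 168.0 = 4.388 m/d
q = K_eq · i = 4.388 × 0.0033 = 0.01448 m/d (same in every zone)
Zone A: v = q/n = 0.01448/0.39 = 0.03713 m/d → t_A = 376/0.03713 = 10130 d
Zone B: v = q/n = 0.01448/0.14 = 0.1034 m/d → t_B = 361/0.1034 = 3491 d
Total t = 10130 + 3491 = 13620 d
   = 13620 / 365 = 37.3 yr

37.3 years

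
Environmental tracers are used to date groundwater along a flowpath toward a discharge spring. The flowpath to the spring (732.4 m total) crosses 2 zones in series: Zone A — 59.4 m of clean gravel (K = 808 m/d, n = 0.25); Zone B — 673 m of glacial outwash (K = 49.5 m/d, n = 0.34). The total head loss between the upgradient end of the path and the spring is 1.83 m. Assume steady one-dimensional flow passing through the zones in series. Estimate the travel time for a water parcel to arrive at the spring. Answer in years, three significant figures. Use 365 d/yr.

Continuity: the same q passes through each zone, so ΔH = q·Σ(L_j/K_j) — the zones act as resistances in series.
Σ(L/K) = 59.4/808 + 673/49.5 = 0.07351 + 13.60 = 13.67 d
q = ΔH / Σ(L/K) = 1.83 / 13.67 = 0.1339 m/d (same in every zone)
Zone A: v = q/n = 0.1339/0.25 = 0.5355 m/d → t_A = 59.4/0.5355 = 110.9 d
Zone B: v = q/n = 0.1339/0.34 = 0.3937 m/d → t_B = 673/0.3937 = 1709 d
Total t = 110.9 + 1709 = 1820 d
   = 1820 / 365 = 4.99 yr

4.99 years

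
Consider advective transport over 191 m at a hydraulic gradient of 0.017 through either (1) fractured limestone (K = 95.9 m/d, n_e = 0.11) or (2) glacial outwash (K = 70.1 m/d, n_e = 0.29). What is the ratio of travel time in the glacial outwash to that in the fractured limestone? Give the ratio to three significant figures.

3.61

Unit 1 (fractured limestone): v = 95.9×0.017/0.11 = 14.82 m/d, t = 191/14.82 = 12.89 d
Unit 2 (glacial outwash): v = 70.1×0.017/0.29 = 4.109 m/d, t = 191/4.109 = 46.48 d
t(glacial outwash) / t(fractured limestone) = 46.48/12.89 = 3.61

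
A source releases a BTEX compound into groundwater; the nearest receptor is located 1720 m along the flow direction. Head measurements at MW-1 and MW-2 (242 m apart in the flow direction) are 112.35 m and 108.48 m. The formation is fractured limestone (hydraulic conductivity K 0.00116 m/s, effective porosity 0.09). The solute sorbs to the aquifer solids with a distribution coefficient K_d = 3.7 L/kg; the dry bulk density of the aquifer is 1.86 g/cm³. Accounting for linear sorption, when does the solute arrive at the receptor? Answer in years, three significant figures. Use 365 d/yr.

20.5 years

Hydraulic gradient i = (112.35 − 108.48) / 242 = 3.87 / 242 = 0.01599
K = 0.00116 m/s × 86400 s/d = 100.2 m/d
Darcy flux q = K·i = 100.2 × 0.01599 = 1.603 m/d
v = Ki/n = 100.2·0.01599/0.09 = 17.81 m/d
Retardation R = 1 + ρ_b·K_d/n = 1 + 1.86×3.7/0.09 = 77.47
Contaminant velocity v_c = v/R = 17.81/77.47 = 0.2299 m/d
t = L/v_c = 1720/0.2299 = 7482 d
   = 7482/365 = 20.5 yr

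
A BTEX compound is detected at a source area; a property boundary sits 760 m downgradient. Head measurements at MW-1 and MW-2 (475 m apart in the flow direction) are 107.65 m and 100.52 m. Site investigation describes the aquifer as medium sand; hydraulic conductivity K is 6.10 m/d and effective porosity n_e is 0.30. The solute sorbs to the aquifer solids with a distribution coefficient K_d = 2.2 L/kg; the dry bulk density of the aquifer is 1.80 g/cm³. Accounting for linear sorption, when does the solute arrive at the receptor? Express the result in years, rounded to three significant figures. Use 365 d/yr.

Hydraulic gradient i = (107.65 − 100.52) / 475 = 7.13 / 475 = 0.01501
Specific discharge q = 6.10 × 0.01501 = 0.09156 m/d
Average linear velocity = 0.09156 / 0.30 = 0.3052 m/d
Retardation R = 1 + ρ_b·K_d/n = 1 + 1.80×2.2/0.30 = 14.20
Contaminant velocity v_c = v/R = 0.3052/14.20 = 0.02149 m/d
t = L/v_c = 760/0.02149 = 35360 d
   = 35360/365 = 96.9 yr

96.9 years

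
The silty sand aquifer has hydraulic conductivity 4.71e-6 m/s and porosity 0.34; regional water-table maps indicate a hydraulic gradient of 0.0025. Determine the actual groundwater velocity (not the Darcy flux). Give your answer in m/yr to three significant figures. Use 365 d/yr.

1.09 m/yr

K = 4.71e-6 m/s × 86400 s/d = 0.4069 m/d
q = Ki = 0.4069 × 0.0025 = 0.001017 m/d
v = Ki/n = 0.4069·0.0025/0.34 = 0.002992 m/d
   = 0.002992 × 365 = 1.09 m/yr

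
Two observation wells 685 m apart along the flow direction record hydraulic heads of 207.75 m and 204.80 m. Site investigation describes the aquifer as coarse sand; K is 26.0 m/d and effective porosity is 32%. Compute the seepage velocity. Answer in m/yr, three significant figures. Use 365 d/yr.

Hydraulic gradient i = (207.75 − 204.80) / 685 = 2.95 / 685 = 0.004307
Specific discharge q = 26.0 × 0.004307 = 0.1120 m/d
v = Ki/n = 26.0·0.004307/0.32 = 0.3499 m/d
   = 0.3499 × 365 = 128 m/yr

128 m/yr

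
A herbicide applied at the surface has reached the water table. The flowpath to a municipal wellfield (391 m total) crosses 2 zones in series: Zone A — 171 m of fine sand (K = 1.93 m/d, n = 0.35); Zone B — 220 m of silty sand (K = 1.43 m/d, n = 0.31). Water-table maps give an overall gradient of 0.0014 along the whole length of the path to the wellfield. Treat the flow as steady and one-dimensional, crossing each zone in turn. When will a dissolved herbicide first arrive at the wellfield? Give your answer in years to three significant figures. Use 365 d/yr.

155 years

Continuity: the same q passes through each zone, so ΔH = q·Σ(L_j/K_j) — the zones act as resistances in series.
Σ(L/K) = 171/1.93 + 220/1.43 = 88.60 + 153.8 = 242.4 d
K_eq = L_total / Σ(L/K) = 391 / 242.4 = 1.613 m/d
q = K_eq · i = 1.613 × 0.0014 = 0.002258 m/d (same in every zone)
Zone A: v = q/n = 0.002258/0.35 = 0.006451 m/d → t_A = 171/0.006451 = 26510 d
Zone B: v = q/n = 0.002258/0.31 = 0.007283 m/d → t_B = 220/0.007283 = 30210 d
Total t = 26510 + 30210 = 56710 d
   = 56710 / 365 = 155 yr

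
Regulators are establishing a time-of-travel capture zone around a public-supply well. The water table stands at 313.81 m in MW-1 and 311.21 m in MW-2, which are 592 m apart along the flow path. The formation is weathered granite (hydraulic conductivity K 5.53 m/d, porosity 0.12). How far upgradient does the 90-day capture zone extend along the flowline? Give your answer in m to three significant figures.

Hydraulic gradient i = (313.81 − 311.21) / 592 = 2.60 / 592 = 0.004392
Darcy flux q = K·i = 5.53 × 0.004392 = 0.02429 m/d
Seepage velocity v = q / n = 0.02429 / 0.12 = 0.2024 m/d
L = v × T = 0.2024 × 90 = 18.22 m

18.2 m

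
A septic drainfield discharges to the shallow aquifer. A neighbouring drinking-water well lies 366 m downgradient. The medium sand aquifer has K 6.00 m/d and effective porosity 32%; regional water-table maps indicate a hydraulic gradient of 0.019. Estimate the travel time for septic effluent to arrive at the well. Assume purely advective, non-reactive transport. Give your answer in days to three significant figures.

Darcy flux q = K·i = 6.00 × 0.019 = 0.1140 m/d
v_s = q/n_e = 0.1140/0.32 = 0.3562 m/d
t = L / v = 366 / 0.3562 = 1027 d

1030 days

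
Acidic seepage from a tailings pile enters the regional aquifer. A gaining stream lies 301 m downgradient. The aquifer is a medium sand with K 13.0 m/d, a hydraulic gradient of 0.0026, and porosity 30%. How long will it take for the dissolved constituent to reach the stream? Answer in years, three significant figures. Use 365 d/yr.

7.32 years

Darcy flux q = K·i = 13.0 × 0.0026 = 0.03380 m/d
v = Ki/n = 13.0·0.0026/0.30 = 0.1127 m/d
t = L / v = 301 / 0.1127 = 2672 d
   = 2672 / 365 = 7.32 yr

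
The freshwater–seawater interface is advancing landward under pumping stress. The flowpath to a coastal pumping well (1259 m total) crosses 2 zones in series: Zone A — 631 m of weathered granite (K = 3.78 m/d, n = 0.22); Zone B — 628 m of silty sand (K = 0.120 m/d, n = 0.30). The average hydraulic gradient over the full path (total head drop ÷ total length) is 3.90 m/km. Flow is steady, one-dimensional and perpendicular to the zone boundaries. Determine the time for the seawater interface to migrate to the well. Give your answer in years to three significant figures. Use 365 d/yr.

986 years

Steady 1-D flow in series ⇒ the Darcy flux q is identical in every zone and the zone head losses add (resistances L/K in series).
Σ(L/K) = 631/3.78 + 628/0.120 = 166.9 + 5233 = 5400 d
K_eq = L_total / Σ(L/K) = 1259 / 5400 = 0.2331 m/d
q = K_eq · i = 0.2331 × 0.0039 = 9.092e-4 m/d (same in every zone)
Zone A: v = q/n = 9.092e-4/0.22 = 0.004133 m/d → t_A = 631/0.004133 = 152700 d
Zone B: v = q/n = 9.092e-4/0.30 = 0.003031 m/d → t_B = 628/0.003031 = 207200 d
Total t = 152700 + 207200 = 359900 d
   = 359900 / 365 = 986 yr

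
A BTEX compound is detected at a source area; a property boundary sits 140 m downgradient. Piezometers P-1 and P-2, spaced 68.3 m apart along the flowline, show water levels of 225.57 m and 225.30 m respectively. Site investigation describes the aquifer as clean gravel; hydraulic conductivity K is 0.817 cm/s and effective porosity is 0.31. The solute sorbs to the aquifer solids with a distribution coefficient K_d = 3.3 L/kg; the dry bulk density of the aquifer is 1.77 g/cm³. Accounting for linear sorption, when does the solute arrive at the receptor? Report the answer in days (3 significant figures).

Hydraulic gradient i = (225.57 − 225.30) / 68.3 = 0.27 / 68.3 = 0.003953
K = 0.817 cm/s × 864 = 705.9 m/d
Specific discharge q = 705.9 × 0.003953 = 2.790 m/d
v = Ki/n = 705.9·0.003953/0.31 = 9.002 m/d
Retardation R = 1 + ρ_b·K_d/n = 1 + 1.77×3.3/0.31 = 19.84
Contaminant velocity v_c = v/R = 9.002/19.84 = 0.4537 m/d
t = L/v_c = 140/0.4537 = 308.6 d

309 days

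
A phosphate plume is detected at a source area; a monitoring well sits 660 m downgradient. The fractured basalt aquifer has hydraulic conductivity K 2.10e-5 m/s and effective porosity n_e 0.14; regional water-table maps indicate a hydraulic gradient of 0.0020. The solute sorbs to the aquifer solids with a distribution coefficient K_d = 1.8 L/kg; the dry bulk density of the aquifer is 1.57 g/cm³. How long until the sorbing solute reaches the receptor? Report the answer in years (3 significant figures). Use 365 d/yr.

K = 2.10e-5 m/s × 86400 s/d = 1.814 m/d
Darcy flux q = K·i = 1.814 × 0.0020 = 0.003629 m/d
v = Ki/n = 1.814·0.0020/0.14 = 0.02592 m/d
Retardation R = 1 + ρ_b·K_d/n = 1 + 1.57×1.8/0.14 = 21.19
Contaminant velocity v_c = v/R = 0.02592/21.19 = 0.001223 m/d
t = L/v_c = 660/0.001223 = 539500 d
   = 539500/365 = 1480 yr

1480 years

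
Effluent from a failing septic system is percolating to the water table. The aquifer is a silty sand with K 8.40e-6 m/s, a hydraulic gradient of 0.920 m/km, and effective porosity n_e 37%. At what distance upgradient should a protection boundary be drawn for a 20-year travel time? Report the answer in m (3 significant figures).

K = 8.40e-6 m/s × 86400 s/d = 0.7258 m/d
Specific discharge q = 0.7258 × 9.2e-4 = 6.677e-4 m/d
v = Ki/n = 0.7258·9.2e-4/0.37 = 0.001805 m/d
T = 20 yr × 365 = 7300 d
L = v × T = 0.001805 × 7300 = 13.17 m

13.2 m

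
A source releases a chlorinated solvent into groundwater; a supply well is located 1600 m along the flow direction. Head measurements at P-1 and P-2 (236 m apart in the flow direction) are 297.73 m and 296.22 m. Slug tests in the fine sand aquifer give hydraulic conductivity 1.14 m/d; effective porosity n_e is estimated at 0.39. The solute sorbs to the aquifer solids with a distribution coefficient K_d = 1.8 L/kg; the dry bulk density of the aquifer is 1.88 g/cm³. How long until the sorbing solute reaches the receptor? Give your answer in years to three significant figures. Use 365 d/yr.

2270 years

Hydraulic gradient i = (297.73 − 296.22) / 236 = 1.51 / 236 = 0.006398
q = Ki = 1.14 × 0.006398 = 0.007294 m/d
v_s = q/n_e = 0.007294/0.39 = 0.01870 m/d
Retardation R = 1 + ρ_b·K_d/n = 1 + 1.88×1.8/0.39 = 9.677
Contaminant velocity v_c = v/R = 0.01870/9.677 = 0.001933 m/d
t = L/v_c = 1600/0.001933 = 827900 d
   = 827900/365 = 2270 yr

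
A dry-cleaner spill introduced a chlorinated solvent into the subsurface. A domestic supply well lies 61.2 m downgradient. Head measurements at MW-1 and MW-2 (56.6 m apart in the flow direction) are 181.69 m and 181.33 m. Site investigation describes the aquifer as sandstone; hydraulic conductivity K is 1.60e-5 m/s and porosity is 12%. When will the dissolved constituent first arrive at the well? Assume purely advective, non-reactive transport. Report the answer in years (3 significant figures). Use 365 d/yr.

Hydraulic gradient i = (181.69 − 181.33) / 56.6 = 0.36 / 56.6 = 0.006360
K = 1.60e-5 m/s × 86400 s/d = 1.382 m/d
Darcy flux q = K·i = 1.382 × 0.006360 = 0.008793 m/d
Average linear velocity = 0.008793 / 0.12 = 0.07327 m/d
t = L / v = 61.2 / 0.07327 = 835.2 d
   = 835.2 / 365 = 2.29 yr

2.29 years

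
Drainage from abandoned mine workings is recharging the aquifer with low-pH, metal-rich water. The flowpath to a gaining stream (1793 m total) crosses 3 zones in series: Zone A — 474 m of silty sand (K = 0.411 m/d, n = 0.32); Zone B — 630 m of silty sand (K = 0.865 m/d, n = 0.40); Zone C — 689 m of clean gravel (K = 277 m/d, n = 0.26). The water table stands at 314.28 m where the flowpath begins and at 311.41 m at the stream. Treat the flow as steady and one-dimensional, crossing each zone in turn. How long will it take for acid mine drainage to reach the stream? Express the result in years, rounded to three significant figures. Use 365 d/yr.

Total head drop ΔH = 314.28 − 311.41 = 2.87 m
Steady 1-D flow in series ⇒ the Darcy flux q is identical in every zone and the zone head losses add (resistances L/K in series).
Σ(L/K) = 474/0.411 + 630/0.865 + 689/277 = 1153 + 728.3 + 2.487 = 1884 d
q = ΔH / Σ(L/K) = 2.87 / 1884 = 0.001523 m/d (same in every zone)
Zone A: v = q/n = 0.001523/0.32 = 0.004760 m/d → t_A = 474/0.004760 = 99570 d
Zone B: v = q/n = 0.001523/0.40 = 0.003808 m/d → t_B = 630/0.003808 = 165400 d
Zone C: v = q/n = 0.001523/0.26 = 0.005859 m/d → t_C = 689/0.005859 = 117600 d
Total t = 99570 + 165400 + 117600 = 382600 d
   = 382600 / 365 = 1050 yr

1050 years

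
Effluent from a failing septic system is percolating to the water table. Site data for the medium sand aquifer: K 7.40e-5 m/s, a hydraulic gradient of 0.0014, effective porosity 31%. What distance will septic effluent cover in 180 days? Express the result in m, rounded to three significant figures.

K = 7.40e-5 m/s × 86400 s/d = 6.394 m/d
q = Ki = 6.394 × 0.0014 = 0.008951 m/d
v_s = q/n_e = 0.008951/0.31 = 0.02887 m/d
L = v × T = 0.02887 × 180 = 5.197 m

5.20 m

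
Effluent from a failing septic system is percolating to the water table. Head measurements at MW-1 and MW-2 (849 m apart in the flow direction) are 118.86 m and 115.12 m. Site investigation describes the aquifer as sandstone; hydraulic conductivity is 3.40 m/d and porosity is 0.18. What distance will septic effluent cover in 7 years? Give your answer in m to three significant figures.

213 m

Hydraulic gradient i = (118.86 − 115.12) / 849 = 3.74 / 849 = 0.004405
q = Ki = 3.40 × 0.004405 = 0.01498 m/d
Average linear velocity = 0.01498 / 0.18 = 0.08321 m/d
T = 7 yr × 365 = 2555 d
L = v × T = 0.08321 × 2555 = 212.6 m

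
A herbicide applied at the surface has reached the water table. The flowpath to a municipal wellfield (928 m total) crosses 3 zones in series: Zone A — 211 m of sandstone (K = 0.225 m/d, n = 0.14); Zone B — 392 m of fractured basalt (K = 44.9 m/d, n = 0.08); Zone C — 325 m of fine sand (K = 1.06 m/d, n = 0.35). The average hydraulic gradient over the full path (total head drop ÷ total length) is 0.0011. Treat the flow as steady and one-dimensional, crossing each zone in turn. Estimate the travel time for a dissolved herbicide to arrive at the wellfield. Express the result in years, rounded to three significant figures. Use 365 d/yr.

Steady 1-D flow in series ⇒ the Darcy flux q is identical in every zone and the zone head losses add (resistances L/K in series).
Σ(L/K) = 211/0.225 + 392/44.9 + 325/1.06 = 937.8 + 8.731 + 306.6 = 1253 d
K_eq = L_total / Σ(L/K) = 928 / 1253 = 0.7406 m/d
q = K_eq · i = 0.7406 × 0.0011 = 8.146e-4 m/d (same in every zone)
Zone A: v = q/n = 8.146e-4/0.14 = 0.005819 m/d → t_A = 211/0.005819 = 36260 d
Zone B: v = q/n = 8.146e-4/0.08 = 0.01018 m/d → t_B = 392/0.01018 = 38500 d
Zone C: v = q/n = 8.146e-4/0.35 = 0.002327 m/d → t_C = 325/0.002327 = 139600 d
Total t = 36260 + 38500 + 139600 = 214400 d
   = 214400 / 365 = 587 yr

587 years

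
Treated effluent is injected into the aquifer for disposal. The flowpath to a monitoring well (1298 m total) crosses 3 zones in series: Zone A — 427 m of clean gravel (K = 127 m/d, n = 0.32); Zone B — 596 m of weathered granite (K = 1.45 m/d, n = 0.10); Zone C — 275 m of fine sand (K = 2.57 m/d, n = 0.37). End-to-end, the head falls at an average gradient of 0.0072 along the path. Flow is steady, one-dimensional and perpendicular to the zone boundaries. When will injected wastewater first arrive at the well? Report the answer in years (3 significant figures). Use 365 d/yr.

For zones in series the flux q is common to all zones; the equivalent conductivity is the harmonic (thickness-weighted) mean, K_eq = L_total / Σ(L_j/K_j).
Σ(L/K) = 427/127 + 596/1.45 + 275/2.57 = 3.362 + 411.0 + 107.0 = 521.4 d
K_eq = L_total / Σ(L/K) = 1298 / 521.4 = 2.489 m/d
q = K_eq · i = 2.489 × 0.0072 = 0.01792 m/d (same in every zone)
Zone A: v = q/n = 0.01792/0.32 = 0.05601 m/d → t_A = 427/0.05601 = 7623 d
Zone B: v = q/n = 0.01792/0.10 = 0.1792 m/d → t_B = 596/0.1792 = 3325 d
Zone C: v = q/n = 0.01792/0.37 = 0.04844 m/d → t_C = 275/0.04844 = 5677 d
Total t = 7623 + 3325 + 5677 = 16630 d
   = 16630 / 365 = 45.5 yr

45.5 years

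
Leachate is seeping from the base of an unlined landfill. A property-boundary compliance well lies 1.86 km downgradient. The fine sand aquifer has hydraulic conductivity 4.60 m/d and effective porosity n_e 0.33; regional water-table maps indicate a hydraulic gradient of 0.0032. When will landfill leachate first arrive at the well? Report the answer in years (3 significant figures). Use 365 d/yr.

114 years

Specific discharge q = 4.60 × 0.0032 = 0.01472 m/d
v_s = q/n_e = 0.01472/0.33 = 0.04461 m/d
L = 1.86 km = 1860 m
t = L / v = 1860 / 0.04461 = 41700 d
   = 41700 / 365 = 114 yr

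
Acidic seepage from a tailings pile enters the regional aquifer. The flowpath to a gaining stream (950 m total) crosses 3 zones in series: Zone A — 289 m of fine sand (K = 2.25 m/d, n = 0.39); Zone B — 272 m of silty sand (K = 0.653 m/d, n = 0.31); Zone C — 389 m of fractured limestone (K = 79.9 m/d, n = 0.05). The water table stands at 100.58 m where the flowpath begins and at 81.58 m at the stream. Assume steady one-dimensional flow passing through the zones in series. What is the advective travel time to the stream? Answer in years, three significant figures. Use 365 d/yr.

Total head drop ΔH = 100.58 − 81.58 = 19.00 m
Continuity: the same q passes through each zone, so ΔH = q·Σ(L_j/K_j) — the zones act as resistances in series.
Σ(L/K) = 289/2.25 + 272/0.653 + 389/79.9 = 128.4 + 416.5 + 4.869 = 549.9 d
q = ΔH / Σ(L/K) = 19.00 / 549.9 = 0.03455 m/d (same in every zone)
Zone A: v = q/n = 0.03455/0.39 = 0.08860 m/d → t_A = 289/0.08860 = 3262 d
Zone B: v = q/n = 0.03455/0.31 = 0.1115 m/d → t_B = 272/0.1115 = 2440 d
Zone C: v = q/n = 0.03455/0.05 = 0.6911 m/d → t_C = 389/0.6911 = 562.9 d
Total t = 3262 + 2440 + 562.9 = 6265 d
   = 6265 / 365 = 17.2 yr

17.2 years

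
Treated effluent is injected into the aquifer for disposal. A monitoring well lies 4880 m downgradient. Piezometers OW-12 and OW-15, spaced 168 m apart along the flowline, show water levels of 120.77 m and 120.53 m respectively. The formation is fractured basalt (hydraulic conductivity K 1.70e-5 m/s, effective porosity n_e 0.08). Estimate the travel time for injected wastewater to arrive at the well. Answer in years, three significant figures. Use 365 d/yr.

510 years

Hydraulic gradient i = (120.77 − 120.53) / 168 = 0.24 / 168 = 0.001429
K = 1.70e-5 m/s × 86400 s/d = 1.469 m/d
Darcy flux q = K·i = 1.469 × 0.001429 = 0.002098 m/d
v = Ki/n = 1.469·0.001429/0.08 = 0.02623 m/d
t = L / v = 4880 / 0.02623 = 186100 d
   = 186100 / 365 = 510 yr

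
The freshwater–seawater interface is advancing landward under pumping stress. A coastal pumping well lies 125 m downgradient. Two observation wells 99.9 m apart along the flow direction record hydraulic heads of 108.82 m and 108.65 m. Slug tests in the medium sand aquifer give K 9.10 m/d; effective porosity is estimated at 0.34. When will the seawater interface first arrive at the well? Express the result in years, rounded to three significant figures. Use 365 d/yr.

7.52 years

Hydraulic gradient i = (108.82 − 108.65) / 99.9 = 0.17 / 99.9 = 0.001702
Specific discharge q = 9.10 × 0.001702 = 0.01549 m/d
Average linear velocity = 0.01549 / 0.34 = 0.04555 m/d
t = L / v = 125 / 0.04555 = 2745 d
   = 2745 / 365 = 7.52 yr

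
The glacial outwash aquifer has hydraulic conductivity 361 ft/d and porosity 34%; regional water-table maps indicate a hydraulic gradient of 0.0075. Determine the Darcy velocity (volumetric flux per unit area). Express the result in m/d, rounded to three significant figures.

0.825 m/d

K = 361 ft/d × 0.3048 = 110.0 m/d
q = Ki = 110.0 × 0.0075 = 0.8252 m/d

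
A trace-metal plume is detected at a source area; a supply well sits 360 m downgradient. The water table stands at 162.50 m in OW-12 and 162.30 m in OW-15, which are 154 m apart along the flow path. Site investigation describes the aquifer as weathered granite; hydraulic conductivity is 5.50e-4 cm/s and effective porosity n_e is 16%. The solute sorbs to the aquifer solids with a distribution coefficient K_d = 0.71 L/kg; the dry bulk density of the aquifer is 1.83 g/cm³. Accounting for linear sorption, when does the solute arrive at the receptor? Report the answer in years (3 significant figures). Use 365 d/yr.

Hydraulic gradient i = (162.50 − 162.30) / 154 = 0.20 / 154 = 0.001299
K = 5.50e-4 cm/s × 864 = 0.4752 m/d
Darcy flux q = K·i = 0.4752 × 0.001299 = 6.171e-4 m/d
Average linear velocity = 6.171e-4 / 0.16 = 0.003857 m/d
Retardation R = 1 + ρ_b·K_d/n = 1 + 1.83×0.71/0.16 = 9.121
Contaminant velocity v_c = v/R = 0.003857/9.121 = 4.229e-4 m/d
t = L/v_c = 360/4.229e-4 = 851300 d
   = 851300/365 = 2330 yr

2330 years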